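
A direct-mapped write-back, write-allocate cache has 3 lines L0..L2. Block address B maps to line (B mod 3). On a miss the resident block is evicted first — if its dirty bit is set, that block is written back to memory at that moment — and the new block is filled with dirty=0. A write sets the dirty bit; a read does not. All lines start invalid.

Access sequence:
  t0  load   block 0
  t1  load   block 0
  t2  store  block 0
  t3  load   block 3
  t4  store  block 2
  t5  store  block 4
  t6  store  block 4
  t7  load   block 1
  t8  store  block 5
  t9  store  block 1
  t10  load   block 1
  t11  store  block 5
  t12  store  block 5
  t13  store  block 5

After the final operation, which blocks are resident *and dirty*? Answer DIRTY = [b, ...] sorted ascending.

0: R B0 → L0 miss [-]
1: R B0 → L0 hit [-]
2: W B0 → L0 hit [D]
3: R B3 → L0 miss wb→B0 [-]
4: W B2 → L2 miss [D]
5: W B4 → L1 miss [D]
6: W B4 → L1 hit [D]
7: R B1 → L1 miss wb→B4 [-]
8: W B5 → L2 miss wb→B2 [D]
9: W B1 → L1 hit [D]
10: R B1 → L1 hit [D]
11: W B5 → L2 hit [D]
12: W B5 → L2 hit [D]
13: W B5 → L2 hit [D]

DIRTY = [1, 5]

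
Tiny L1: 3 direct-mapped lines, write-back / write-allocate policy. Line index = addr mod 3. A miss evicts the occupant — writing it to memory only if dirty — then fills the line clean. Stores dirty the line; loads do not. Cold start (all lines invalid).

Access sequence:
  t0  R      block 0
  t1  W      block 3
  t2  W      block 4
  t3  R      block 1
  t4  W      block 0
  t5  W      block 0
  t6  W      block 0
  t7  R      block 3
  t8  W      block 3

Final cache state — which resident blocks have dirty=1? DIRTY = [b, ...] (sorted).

DIRTY = [3]

  0 | R B0 → L0 miss [-]
  1 | W B3 → L0 miss [D]
  2 | W B4 → L1 miss [D]
  3 | R B1 → L1 miss wb→B4 [-]
  4 | W B0 → L0 miss wb→B3 [D]
  5 | W B0 → L0 hit [D]
  6 | W B0 → L0 hit [D]
  7 | R B3 → L0 miss wb→B0 [-]
  8 | W B3 → L0 hit [D]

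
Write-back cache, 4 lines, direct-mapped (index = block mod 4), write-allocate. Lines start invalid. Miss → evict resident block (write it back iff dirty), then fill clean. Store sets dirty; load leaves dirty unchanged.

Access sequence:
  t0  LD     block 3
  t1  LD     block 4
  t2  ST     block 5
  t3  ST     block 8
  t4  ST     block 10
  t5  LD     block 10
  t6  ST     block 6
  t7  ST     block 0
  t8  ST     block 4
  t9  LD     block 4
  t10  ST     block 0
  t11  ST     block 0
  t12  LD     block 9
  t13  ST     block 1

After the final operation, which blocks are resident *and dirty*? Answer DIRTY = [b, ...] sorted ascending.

0: R B3 -> L3 miss  d=-]
1: R B4 -> L0 miss  d=-]
2: W B5 -> L1 miss  d=D]
3: W B8 -> L0 miss  d=D]
4: W B10 -> L2 miss  d=D]
5: R B10 -> L2 hit  d=D]
6: W B6 -> L2 miss wb->B10  d=D]
7: W B0 -> L0 miss wb->B8  d=D]
8: W B4 -> L0 miss wb->B0  d=D]
9: R B4 -> L0 hit  d=D]
10: W B0 -> L0 miss wb->B4  d=D]
11: W B0 -> L0 hit  d=D]
12: R B9 -> L1 miss wb->B5  d=-]
13: W B1 -> L1 miss  d=D]

DIRTY = [0, 1, 6]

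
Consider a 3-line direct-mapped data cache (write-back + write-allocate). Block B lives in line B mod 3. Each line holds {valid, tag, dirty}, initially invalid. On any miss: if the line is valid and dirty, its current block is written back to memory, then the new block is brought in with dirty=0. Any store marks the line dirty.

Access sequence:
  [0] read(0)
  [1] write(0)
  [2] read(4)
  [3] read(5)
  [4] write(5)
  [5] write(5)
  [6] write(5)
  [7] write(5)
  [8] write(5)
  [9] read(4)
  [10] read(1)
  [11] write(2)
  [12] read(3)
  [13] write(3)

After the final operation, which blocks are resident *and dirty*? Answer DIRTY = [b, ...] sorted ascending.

DIRTY = [2, 3]

  0 | R B0 → L0 miss [-]
  1 | W B0 → L0 hit [D]
  2 | R B4 → L1 miss [-]
  3 | R B5 → L2 miss [-]
  4 | W B5 → L2 hit [D]
  5 | W B5 → L2 hit [D]
  6 | W B5 → L2 hit [D]
  7 | W B5 → L2 hit [D]
  8 | W B5 → L2 hit [D]
  9 | R B4 → L1 hit [-]
  10 | R B1 → L1 miss [-]
  11 | W B2 → L2 miss wb→B5 [D]
  12 | R B3 → L0 miss wb→B0 [-]
  13 | W B3 → L0 hit [D]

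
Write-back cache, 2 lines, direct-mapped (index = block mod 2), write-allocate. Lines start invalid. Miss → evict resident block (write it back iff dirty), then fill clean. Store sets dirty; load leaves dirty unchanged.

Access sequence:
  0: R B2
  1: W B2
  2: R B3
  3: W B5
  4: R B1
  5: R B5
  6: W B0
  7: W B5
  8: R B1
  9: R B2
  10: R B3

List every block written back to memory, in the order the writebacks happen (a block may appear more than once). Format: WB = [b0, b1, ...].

0: R B2 → L0 miss [-]
1: W B2 → L0 hit [D]
2: R B3 → L1 miss [-]
3: W B5 → L1 miss [D]
4: R B1 → L1 miss wb→B5 [-]
5: R B5 → L1 miss [-]
6: W B0 → L0 miss wb→B2 [D]
7: W B5 → L1 hit [D]
8: R B1 → L1 miss wb→B5 [-]
9: R B2 → L0 miss wb→B0 [-]
10: R B3 → L1 miss [-]

WB = [5, 2, 5, 0]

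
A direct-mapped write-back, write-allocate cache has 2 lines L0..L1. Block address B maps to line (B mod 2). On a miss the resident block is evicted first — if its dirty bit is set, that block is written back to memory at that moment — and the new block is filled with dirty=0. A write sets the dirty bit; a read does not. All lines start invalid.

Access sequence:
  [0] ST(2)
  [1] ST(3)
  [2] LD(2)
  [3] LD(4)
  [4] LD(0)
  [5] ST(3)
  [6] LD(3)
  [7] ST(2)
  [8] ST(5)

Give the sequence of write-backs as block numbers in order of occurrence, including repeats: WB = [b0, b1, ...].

WB = [2, 3]

0: W B2 → L0 miss [D]
1: W B3 → L1 miss [D]
2: R B2 → L0 hit [D]
3: R B4 → L0 miss wb→B2 [-]
4: R B0 → L0 miss [-]
5: W B3 → L1 hit [D]
6: R B3 → L1 hit [D]
7: W B2 → L0 miss [D]
8: W B5 → L1 miss wb→B3 [D]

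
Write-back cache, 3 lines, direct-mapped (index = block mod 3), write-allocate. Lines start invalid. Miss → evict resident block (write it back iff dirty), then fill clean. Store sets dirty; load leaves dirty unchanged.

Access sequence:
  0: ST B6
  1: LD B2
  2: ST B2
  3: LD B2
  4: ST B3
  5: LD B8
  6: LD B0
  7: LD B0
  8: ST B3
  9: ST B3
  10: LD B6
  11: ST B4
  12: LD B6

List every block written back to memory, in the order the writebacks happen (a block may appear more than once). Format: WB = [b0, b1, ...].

WB = [6, 2, 3, 3]

0: W B6 → L0 miss [D]
1: R B2 → L2 miss [-]
2: W B2 → L2 hit [D]
3: R B2 → L2 hit [D]
4: W B3 → L0 miss wb→B6 [D]
5: R B8 → L2 miss wb→B2 [-]
6: R B0 → L0 miss wb→B3 [-]
7: R B0 → L0 hit [-]
8: W B3 → L0 miss [D]
9: W B3 → L0 hit [D]
10: R B6 → L0 miss wb→B3 [-]
11: W B4 → L1 miss [D]
12: R B6 → L0 hit [-]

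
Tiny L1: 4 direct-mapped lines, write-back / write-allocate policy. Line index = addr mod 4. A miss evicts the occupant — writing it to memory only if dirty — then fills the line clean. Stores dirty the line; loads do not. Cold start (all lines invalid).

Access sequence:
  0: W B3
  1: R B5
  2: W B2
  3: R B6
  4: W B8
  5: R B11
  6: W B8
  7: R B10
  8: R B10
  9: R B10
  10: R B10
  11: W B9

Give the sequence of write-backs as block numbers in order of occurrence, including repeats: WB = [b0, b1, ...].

WB = [2, 3]

0: W B3 -> L3 miss  d=D]
1: R B5 -> L1 miss  d=-]
2: W B2 -> L2 miss  d=D]
3: R B6 -> L2 miss wb->B2  d=-]
4: W B8 -> L0 miss  d=D]
5: R B11 -> L3 miss wb->B3  d=-]
6: W B8 -> L0 hit  d=D]
7: R B10 -> L2 miss  d=-]
8: R B10 -> L2 hit  d=-]
9: R B10 -> L2 hit  d=-]
10: R B10 -> L2 hit  d=-]
11: W B9 -> L1 miss  d=D]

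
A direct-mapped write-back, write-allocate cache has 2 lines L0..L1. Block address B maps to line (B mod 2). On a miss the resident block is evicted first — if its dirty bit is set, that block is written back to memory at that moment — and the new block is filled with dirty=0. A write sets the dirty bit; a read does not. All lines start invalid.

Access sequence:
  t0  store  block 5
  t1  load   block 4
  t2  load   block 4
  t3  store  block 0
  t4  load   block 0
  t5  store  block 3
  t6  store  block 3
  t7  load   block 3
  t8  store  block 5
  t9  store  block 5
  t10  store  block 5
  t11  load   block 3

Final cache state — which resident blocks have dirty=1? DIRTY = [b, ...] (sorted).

DIRTY = [0]

0: W B5 → L1 miss [D]
1: R B4 → L0 miss [-]
2: R B4 → L0 hit [-]
3: W B0 → L0 miss [D]
4: R B0 → L0 hit [D]
5: W B3 → L1 miss wb→B5 [D]
6: W B3 → L1 hit [D]
7: R B3 → L1 hit [D]
8: W B5 → L1 miss wb→B3 [D]
9: W B5 → L1 hit [D]
10: W B5 → L1 hit [D]
11: R B3 → L1 miss wb→B5 [-]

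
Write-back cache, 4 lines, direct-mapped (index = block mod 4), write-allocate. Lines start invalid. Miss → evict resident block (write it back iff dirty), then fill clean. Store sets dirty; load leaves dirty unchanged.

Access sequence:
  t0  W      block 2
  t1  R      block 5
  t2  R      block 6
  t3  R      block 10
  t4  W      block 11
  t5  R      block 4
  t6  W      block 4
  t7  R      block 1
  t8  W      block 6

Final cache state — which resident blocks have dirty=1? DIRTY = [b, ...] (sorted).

DIRTY = [4, 6, 11]

0: W B2 -> L2 miss  d=D]
1: R B5 -> L1 miss  d=-]
2: R B6 -> L2 miss wb->B2  d=-]
3: R B10 -> L2 miss  d=-]
4: W B11 -> L3 miss  d=D]
5: R B4 -> L0 miss  d=-]
6: W B4 -> L0 hit  d=D]
7: R B1 -> L1 miss  d=-]
8: W B6 -> L2 miss  d=D]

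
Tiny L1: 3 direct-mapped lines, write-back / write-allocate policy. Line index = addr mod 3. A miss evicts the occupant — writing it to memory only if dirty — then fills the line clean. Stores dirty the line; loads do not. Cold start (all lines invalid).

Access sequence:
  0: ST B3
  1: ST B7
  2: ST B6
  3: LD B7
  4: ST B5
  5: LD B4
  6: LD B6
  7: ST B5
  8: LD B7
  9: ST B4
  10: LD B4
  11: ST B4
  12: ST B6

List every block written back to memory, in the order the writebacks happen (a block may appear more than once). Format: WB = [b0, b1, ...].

WB = [3, 7]

0: W B3 -> L0 miss  d=D]
1: W B7 -> L1 miss  d=D]
2: W B6 -> L0 miss wb->B3  d=D]
3: R B7 -> L1 hit  d=D]
4: W B5 -> L2 miss  d=D]
5: R B4 -> L1 miss wb->B7  d=-]
6: R B6 -> L0 hit  d=D]
7: W B5 -> L2 hit  d=D]
8: R B7 -> L1 miss  d=-]
9: W B4 -> L1 miss  d=D]
10: R B4 -> L1 hit  d=D]
11: W B4 -> L1 hit  d=D]
12: W B6 -> L0 hit  d=D]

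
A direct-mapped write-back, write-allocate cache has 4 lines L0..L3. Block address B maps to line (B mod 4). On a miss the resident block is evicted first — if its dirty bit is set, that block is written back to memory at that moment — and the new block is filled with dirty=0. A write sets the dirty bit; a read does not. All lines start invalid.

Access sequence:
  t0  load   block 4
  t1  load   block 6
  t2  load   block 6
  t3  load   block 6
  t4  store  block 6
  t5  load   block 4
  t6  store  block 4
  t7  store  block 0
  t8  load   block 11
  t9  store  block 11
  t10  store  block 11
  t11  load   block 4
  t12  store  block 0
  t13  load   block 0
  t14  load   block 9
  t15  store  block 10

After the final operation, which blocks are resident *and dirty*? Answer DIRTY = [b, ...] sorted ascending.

  0 | R B4 → L0 miss [-]
  1 | R B6 → L2 miss [-]
  2 | R B6 → L2 hit [-]
  3 | R B6 → L2 hit [-]
  4 | W B6 → L2 hit [D]
  5 | R B4 → L0 hit [-]
  6 | W B4 → L0 hit [D]
  7 | W B0 → L0 miss wb→B4 [D]
  8 | R B11 → L3 miss [-]
  9 | W B11 → L3 hit [D]
  10 | W B11 → L3 hit [D]
  11 | R B4 → L0 miss wb→B0 [-]
  12 | W B0 → L0 miss [D]
  13 | R B0 → L0 hit [D]
  14 | R B9 → L1 miss [-]
  15 | W B10 → L2 miss wb→B6 [D]

DIRTY = [0, 10, 11]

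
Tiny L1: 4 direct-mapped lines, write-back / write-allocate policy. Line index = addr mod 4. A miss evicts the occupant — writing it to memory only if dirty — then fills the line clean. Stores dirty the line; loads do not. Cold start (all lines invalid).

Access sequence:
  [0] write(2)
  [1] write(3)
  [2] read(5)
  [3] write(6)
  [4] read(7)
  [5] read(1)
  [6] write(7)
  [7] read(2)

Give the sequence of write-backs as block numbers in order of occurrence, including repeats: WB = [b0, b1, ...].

  0 | W B2 → L2 miss [D]
  1 | W B3 → L3 miss [D]
  2 | R B5 → L1 miss [-]
  3 | W B6 → L2 miss wb→B2 [D]
  4 | R B7 → L3 miss wb→B3 [-]
  5 | R B1 → L1 miss [-]
  6 | W B7 → L3 hit [D]
  7 | R B2 → L2 miss wb→B6 [-]

WB = [2, 3, 6]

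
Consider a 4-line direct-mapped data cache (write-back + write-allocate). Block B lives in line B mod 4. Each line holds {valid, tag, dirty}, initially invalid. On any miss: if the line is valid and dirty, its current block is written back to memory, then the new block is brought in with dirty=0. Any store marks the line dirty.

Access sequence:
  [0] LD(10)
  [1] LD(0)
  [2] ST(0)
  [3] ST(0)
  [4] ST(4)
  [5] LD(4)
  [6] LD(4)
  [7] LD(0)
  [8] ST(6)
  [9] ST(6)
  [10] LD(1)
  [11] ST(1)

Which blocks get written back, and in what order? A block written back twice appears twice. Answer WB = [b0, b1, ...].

0: R B10 → L2 miss [-]
1: R B0 → L0 miss [-]
2: W B0 → L0 hit [D]
3: W B0 → L0 hit [D]
4: W B4 → L0 miss wb→B0 [D]
5: R B4 → L0 hit [D]
6: R B4 → L0 hit [D]
7: R B0 → L0 miss wb→B4 [-]
8: W B6 → L2 miss [D]
9: W B6 → L2 hit [D]
10: R B1 → L1 miss [-]
11: W B1 → L1 hit [D]

WB = [0, 4]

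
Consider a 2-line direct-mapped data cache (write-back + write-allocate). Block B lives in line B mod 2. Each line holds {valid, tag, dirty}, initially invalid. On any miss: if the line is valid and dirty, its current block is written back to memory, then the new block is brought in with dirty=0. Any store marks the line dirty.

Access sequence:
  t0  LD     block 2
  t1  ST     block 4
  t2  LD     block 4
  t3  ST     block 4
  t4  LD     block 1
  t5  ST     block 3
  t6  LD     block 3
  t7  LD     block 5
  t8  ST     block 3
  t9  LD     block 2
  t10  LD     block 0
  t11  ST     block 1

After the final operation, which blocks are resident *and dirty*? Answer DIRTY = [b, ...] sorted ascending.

DIRTY = [1]

0: R B2 -> L0 miss  d=-]
1: W B4 -> L0 miss  d=D]
2: R B4 -> L0 hit  d=D]
3: W B4 -> L0 hit  d=D]
4: R B1 -> L1 miss  d=-]
5: W B3 -> L1 miss  d=D]
6: R B3 -> L1 hit  d=D]
7: R B5 -> L1 miss wb->B3  d=-]
8: W B3 -> L1 miss  d=D]
9: R B2 -> L0 miss wb->B4  d=-]
10: R B0 -> L0 miss  d=-]
11: W B1 -> L1 miss wb->B3  d=D]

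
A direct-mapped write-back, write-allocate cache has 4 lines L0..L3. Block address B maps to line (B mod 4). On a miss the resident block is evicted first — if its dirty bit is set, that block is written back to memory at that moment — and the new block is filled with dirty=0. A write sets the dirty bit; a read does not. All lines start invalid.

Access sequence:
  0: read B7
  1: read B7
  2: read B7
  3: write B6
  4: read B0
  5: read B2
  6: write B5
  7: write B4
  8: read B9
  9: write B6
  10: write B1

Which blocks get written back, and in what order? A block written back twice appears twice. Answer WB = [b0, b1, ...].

WB = [6, 5]

0: R B7 → L3 miss [-]
1: R B7 → L3 hit [-]
2: R B7 → L3 hit [-]
3: W B6 → L2 miss [D]
4: R B0 → L0 miss [-]
5: R B2 → L2 miss wb→B6 [-]
6: W B5 → L1 miss [D]
7: W B4 → L0 miss [D]
8: R B9 → L1 miss wb→B5 [-]
9: W B6 → L2 miss [D]
10: W B1 → L1 miss [D]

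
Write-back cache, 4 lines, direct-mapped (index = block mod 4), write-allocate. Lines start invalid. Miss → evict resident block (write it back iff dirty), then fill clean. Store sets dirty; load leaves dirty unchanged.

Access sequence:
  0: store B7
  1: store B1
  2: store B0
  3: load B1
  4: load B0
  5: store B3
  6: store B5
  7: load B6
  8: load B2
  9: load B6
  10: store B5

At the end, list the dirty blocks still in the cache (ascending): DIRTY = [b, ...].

0: W B7 → L3 miss [D]
1: W B1 → L1 miss [D]
2: W B0 → L0 miss [D]
3: R B1 → L1 hit [D]
4: R B0 → L0 hit [D]
5: W B3 → L3 miss wb→B7 [D]
6: W B5 → L1 miss wb→B1 [D]
7: R B6 → L2 miss [-]
8: R B2 → L2 miss [-]
9: R B6 → L2 miss [-]
10: W B5 → L1 hit [D]

DIRTY = [0, 3, 5]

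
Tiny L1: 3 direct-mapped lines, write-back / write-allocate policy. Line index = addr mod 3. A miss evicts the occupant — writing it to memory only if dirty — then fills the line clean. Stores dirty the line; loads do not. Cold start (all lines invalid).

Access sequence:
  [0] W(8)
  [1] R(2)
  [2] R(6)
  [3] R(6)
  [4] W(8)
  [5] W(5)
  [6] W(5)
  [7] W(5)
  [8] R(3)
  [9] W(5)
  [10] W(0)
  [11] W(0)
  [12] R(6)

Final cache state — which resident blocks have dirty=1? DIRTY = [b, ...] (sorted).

0: W B8 -> L2 miss  d=D]
1: R B2 -> L2 miss wb->B8  d=-]
2: R B6 -> L0 miss  d=-]
3: R B6 -> L0 hit  d=-]
4: W B8 -> L2 miss  d=D]
5: W B5 -> L2 miss wb->B8  d=D]
6: W B5 -> L2 hit  d=D]
7: W B5 -> L2 hit  d=D]
8: R B3 -> L0 miss  d=-]
9: W B5 -> L2 hit  d=D]
10: W B0 -> L0 miss  d=D]
11: W B0 -> L0 hit  d=D]
12: R B6 -> L0 miss wb->B0  d=-]

DIRTY = [5]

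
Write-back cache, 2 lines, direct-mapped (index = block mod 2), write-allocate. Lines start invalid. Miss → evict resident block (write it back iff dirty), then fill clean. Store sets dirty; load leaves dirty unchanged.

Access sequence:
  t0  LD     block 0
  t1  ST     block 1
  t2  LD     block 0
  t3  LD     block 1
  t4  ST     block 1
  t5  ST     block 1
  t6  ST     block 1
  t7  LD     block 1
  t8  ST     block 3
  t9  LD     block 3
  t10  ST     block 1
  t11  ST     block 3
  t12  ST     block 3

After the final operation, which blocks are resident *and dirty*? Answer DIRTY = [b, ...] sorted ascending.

0: R B0 -> L0 miss  d=-]
1: W B1 -> L1 miss  d=D]
2: R B0 -> L0 hit  d=-]
3: R B1 -> L1 hit  d=D]
4: W B1 -> L1 hit  d=D]
5: W B1 -> L1 hit  d=D]
6: W B1 -> L1 hit  d=D]
7: R B1 -> L1 hit  d=D]
8: W B3 -> L1 miss wb->B1  d=D]
9: R B3 -> L1 hit  d=D]
10: W B1 -> L1 miss wb->B3  d=D]
11: W B3 -> L1 miss wb->B1  d=D]
12: W B3 -> L1 hit  d=D]

DIRTY = [3]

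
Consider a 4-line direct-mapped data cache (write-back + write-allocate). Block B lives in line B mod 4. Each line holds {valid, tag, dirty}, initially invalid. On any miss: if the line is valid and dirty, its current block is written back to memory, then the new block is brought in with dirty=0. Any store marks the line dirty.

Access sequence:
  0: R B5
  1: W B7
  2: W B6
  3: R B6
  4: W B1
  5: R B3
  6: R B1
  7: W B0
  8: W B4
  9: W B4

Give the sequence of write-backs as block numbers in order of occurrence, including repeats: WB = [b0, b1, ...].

WB = [7, 0]

0: R B5 -> L1 miss  d=-]
1: W B7 -> L3 miss  d=D]
2: W B6 -> L2 miss  d=D]
3: R B6 -> L2 hit  d=D]
4: W B1 -> L1 miss  d=D]
5: R B3 -> L3 miss wb->B7  d=-]
6: R B1 -> L1 hit  d=D]
7: W B0 -> L0 miss  d=D]
8: W B4 -> L0 miss wb->B0  d=D]
9: W B4 -> L0 hit  d=D]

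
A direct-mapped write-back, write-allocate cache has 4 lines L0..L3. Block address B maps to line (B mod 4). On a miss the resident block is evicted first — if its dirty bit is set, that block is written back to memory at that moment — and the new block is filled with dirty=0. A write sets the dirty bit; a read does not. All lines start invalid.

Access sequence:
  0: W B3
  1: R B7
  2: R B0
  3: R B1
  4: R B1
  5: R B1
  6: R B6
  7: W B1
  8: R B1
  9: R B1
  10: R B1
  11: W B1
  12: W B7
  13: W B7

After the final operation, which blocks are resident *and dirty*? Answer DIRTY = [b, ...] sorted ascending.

DIRTY = [1, 7]

  0 | W B3 → L3 miss [D]
  1 | R B7 → L3 miss wb→B3 [-]
  2 | R B0 → L0 miss [-]
  3 | R B1 → L1 miss [-]
  4 | R B1 → L1 hit [-]
  5 | R B1 → L1 hit [-]
  6 | R B6 → L2 miss [-]
  7 | W B1 → L1 hit [D]
  8 | R B1 → L1 hit [D]
  9 | R B1 → L1 hit [D]
  10 | R B1 → L1 hit [D]
  11 | W B1 → L1 hit [D]
  12 | W B7 → L3 hit [D]
  13 | W B7 → L3 hit [D]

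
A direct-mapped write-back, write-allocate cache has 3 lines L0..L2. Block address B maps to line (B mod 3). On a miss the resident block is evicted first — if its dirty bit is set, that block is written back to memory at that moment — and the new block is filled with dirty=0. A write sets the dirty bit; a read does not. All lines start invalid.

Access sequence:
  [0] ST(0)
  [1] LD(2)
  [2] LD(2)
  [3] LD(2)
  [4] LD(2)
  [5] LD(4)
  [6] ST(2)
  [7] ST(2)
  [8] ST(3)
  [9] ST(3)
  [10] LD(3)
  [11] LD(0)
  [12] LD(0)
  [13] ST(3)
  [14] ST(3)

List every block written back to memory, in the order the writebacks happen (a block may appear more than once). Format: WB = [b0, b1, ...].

  0 | W B0 → L0 miss [D]
  1 | R B2 → L2 miss [-]
  2 | R B2 → L2 hit [-]
  3 | R B2 → L2 hit [-]
  4 | R B2 → L2 hit [-]
  5 | R B4 → L1 miss [-]
  6 | W B2 → L2 hit [D]
  7 | W B2 → L2 hit [D]
  8 | W B3 → L0 miss wb→B0 [D]
  9 | W B3 → L0 hit [D]
  10 | R B3 → L0 hit [D]
  11 | R B0 → L0 miss wb→B3 [-]
  12 | R B0 → L0 hit [-]
  13 | W B3 → L0 miss [D]
  14 | W B3 → L0 hit [D]

WB = [0, 3]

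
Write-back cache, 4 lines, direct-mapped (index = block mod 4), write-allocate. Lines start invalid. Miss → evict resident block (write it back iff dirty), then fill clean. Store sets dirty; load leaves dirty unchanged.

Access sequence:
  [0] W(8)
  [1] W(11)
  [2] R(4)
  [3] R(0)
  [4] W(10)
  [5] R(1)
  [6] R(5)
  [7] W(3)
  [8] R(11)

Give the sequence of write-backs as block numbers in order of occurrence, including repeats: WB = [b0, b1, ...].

WB = [8, 11, 3]

0: W B8 -> L0 miss  d=D]
1: W B11 -> L3 miss  d=D]
2: R B4 -> L0 miss wb->B8  d=-]
3: R B0 -> L0 miss  d=-]
4: W B10 -> L2 miss  d=D]
5: R B1 -> L1 miss  d=-]
6: R B5 -> L1 miss  d=-]
7: W B3 -> L3 miss wb->B11  d=D]
8: R B11 -> L3 miss wb->B3  d=-]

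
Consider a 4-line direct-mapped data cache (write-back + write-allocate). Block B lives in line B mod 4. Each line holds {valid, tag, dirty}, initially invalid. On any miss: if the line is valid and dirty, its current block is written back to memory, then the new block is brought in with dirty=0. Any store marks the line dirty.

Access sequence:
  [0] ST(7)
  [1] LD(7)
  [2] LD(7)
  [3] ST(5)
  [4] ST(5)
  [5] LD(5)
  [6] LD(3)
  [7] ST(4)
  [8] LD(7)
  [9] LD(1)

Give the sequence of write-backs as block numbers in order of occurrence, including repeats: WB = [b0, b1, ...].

0: W B7 -> L3 miss  d=D]
1: R B7 -> L3 hit  d=D]
2: R B7 -> L3 hit  d=D]
3: W B5 -> L1 miss  d=D]
4: W B5 -> L1 hit  d=D]
5: R B5 -> L1 hit  d=D]
6: R B3 -> L3 miss wb->B7  d=-]
7: W B4 -> L0 miss  d=D]
8: R B7 -> L3 miss  d=-]
9: R B1 -> L1 miss wb->B5  d=-]

WB = [7, 5]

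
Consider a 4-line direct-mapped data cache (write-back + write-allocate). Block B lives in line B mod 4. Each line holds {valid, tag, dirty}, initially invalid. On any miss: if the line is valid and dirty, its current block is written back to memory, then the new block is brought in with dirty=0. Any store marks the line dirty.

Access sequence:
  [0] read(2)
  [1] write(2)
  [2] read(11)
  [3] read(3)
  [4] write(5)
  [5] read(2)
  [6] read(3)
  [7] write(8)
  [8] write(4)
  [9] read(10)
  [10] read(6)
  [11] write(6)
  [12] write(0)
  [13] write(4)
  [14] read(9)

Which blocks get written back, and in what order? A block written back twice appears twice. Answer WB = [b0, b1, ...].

0: R B2 → L2 miss [-]
1: W B2 → L2 hit [D]
2: R B11 → L3 miss [-]
3: R B3 → L3 miss [-]
4: W B5 → L1 miss [D]
5: R B2 → L2 hit [D]
6: R B3 → L3 hit [-]
7: W B8 → L0 miss [D]
8: W B4 → L0 miss wb→B8 [D]
9: R B10 → L2 miss wb→B2 [-]
10: R B6 → L2 miss [-]
11: W B6 → L2 hit [D]
12: W B0 → L0 miss wb→B4 [D]
13: W B4 → L0 miss wb→B0 [D]
14: R B9 → L1 miss wb→B5 [-]

WB = [8, 2, 4, 0, 5]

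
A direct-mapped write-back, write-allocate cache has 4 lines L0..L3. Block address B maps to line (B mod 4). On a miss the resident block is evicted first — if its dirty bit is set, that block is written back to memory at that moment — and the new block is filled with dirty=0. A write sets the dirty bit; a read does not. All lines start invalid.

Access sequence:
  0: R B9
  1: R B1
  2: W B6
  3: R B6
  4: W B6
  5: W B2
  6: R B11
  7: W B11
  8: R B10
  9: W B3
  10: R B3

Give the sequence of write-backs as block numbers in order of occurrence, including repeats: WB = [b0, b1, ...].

WB = [6, 2, 11]

0: R B9 → L1 miss [-]
1: R B1 → L1 miss [-]
2: W B6 → L2 miss [D]
3: R B6 → L2 hit [D]
4: W B6 → L2 hit [D]
5: W B2 → L2 miss wb→B6 [D]
6: R B11 → L3 miss [-]
7: W B11 → L3 hit [D]
8: R B10 → L2 miss wb→B2 [-]
9: W B3 → L3 miss wb→B11 [D]
10: R B3 → L3 hit [D]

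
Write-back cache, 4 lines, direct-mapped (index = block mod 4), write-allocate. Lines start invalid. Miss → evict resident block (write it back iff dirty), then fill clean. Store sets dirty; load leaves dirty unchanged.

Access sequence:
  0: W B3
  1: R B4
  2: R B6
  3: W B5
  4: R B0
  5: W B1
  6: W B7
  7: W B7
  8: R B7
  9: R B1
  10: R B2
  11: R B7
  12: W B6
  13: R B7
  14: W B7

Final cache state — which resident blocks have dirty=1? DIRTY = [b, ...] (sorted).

DIRTY = [1, 6, 7]

0: W B3 -> L3 miss  d=D]
1: R B4 -> L0 miss  d=-]
2: R B6 -> L2 miss  d=-]
3: W B5 -> L1 miss  d=D]
4: R B0 -> L0 miss  d=-]
5: W B1 -> L1 miss wb->B5  d=D]
6: W B7 -> L3 miss wb->B3  d=D]
7: W B7 -> L3 hit  d=D]
8: R B7 -> L3 hit  d=D]
9: R B1 -> L1 hit  d=D]
10: R B2 -> L2 miss  d=-]
11: R B7 -> L3 hit  d=D]
12: W B6 -> L2 miss  d=D]
13: R B7 -> L3 hit  d=D]
14: W B7 -> L3 hit  d=D]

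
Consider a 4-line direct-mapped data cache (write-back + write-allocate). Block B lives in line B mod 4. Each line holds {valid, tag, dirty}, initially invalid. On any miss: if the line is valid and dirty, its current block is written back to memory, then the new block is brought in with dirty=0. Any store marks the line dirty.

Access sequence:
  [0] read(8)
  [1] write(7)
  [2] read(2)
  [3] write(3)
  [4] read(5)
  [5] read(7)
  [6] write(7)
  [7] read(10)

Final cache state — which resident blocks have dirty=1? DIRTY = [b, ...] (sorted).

  0 | R B8 → L0 miss [-]
  1 | W B7 → L3 miss [D]
  2 | R B2 → L2 miss [-]
  3 | W B3 → L3 miss wb→B7 [D]
  4 | R B5 → L1 miss [-]
  5 | R B7 → L3 miss wb→B3 [-]
  6 | W B7 → L3 hit [D]
  7 | R B10 → L2 miss [-]

DIRTY = [7]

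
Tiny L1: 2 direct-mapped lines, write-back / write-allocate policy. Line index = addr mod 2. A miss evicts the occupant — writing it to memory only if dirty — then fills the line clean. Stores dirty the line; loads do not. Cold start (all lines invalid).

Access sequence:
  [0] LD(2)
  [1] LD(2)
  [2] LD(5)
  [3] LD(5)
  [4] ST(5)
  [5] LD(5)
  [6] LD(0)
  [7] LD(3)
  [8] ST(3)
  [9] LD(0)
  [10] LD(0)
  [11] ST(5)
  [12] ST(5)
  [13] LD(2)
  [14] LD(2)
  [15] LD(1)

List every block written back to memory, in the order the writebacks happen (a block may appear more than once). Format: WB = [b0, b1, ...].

  0 | R B2 → L0 miss [-]
  1 | R B2 → L0 hit [-]
  2 | R B5 → L1 miss [-]
  3 | R B5 → L1 hit [-]
  4 | W B5 → L1 hit [D]
  5 | R B5 → L1 hit [D]
  6 | R B0 → L0 miss [-]
  7 | R B3 → L1 miss wb→B5 [-]
  8 | W B3 → L1 hit [D]
  9 | R B0 → L0 hit [-]
  10 | R B0 → L0 hit [-]
  11 | W B5 → L1 miss wb→B3 [D]
  12 | W B5 → L1 hit [D]
  13 | R B2 → L0 miss [-]
  14 | R B2 → L0 hit [-]
  15 | R B1 → L1 miss wb→B5 [-]

WB = [5, 3, 5]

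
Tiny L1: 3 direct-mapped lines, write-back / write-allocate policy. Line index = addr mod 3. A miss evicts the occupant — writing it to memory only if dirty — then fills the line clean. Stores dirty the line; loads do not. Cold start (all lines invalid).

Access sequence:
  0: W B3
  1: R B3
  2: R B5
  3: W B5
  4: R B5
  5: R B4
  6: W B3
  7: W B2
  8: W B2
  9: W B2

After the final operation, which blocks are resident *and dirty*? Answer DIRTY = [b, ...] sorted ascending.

DIRTY = [2, 3]

  0 | W B3 → L0 miss [D]
  1 | R B3 → L0 hit [D]
  2 | R B5 → L2 miss [-]
  3 | W B5 → L2 hit [D]
  4 | R B5 → L2 hit [D]
  5 | R B4 → L1 miss [-]
  6 | W B3 → L0 hit [D]
  7 | W B2 → L2 miss wb→B5 [D]
  8 | W B2 → L2 hit [D]
  9 | W B2 → L2 hit [D]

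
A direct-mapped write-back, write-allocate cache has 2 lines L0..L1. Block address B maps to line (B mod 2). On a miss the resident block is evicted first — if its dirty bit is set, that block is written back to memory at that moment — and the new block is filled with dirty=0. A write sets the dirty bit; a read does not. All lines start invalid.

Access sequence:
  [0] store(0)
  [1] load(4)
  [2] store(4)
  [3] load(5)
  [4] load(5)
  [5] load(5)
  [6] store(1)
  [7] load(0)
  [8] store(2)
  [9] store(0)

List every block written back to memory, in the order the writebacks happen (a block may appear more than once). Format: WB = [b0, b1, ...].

WB = [0, 4, 2]

  0 | W B0 → L0 miss [D]
  1 | R B4 → L0 miss wb→B0 [-]
  2 | W B4 → L0 hit [D]
  3 | R B5 → L1 miss [-]
  4 | R B5 → L1 hit [-]
  5 | R B5 → L1 hit [-]
  6 | W B1 → L1 miss [D]
  7 | R B0 → L0 miss wb→B4 [-]
  8 | W B2 → L0 miss [D]
  9 | W B0 → L0 miss wb→B2 [D]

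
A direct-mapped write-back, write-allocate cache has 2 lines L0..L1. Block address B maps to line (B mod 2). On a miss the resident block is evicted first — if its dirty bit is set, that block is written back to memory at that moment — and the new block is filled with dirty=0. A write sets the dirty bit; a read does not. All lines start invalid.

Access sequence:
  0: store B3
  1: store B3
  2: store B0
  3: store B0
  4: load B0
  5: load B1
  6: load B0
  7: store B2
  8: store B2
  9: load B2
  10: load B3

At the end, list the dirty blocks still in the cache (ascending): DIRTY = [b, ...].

0: W B3 -> L1 miss  d=D]
1: W B3 -> L1 hit  d=D]
2: W B0 -> L0 miss  d=D]
3: W B0 -> L0 hit  d=D]
4: R B0 -> L0 hit  d=D]
5: R B1 -> L1 miss wb->B3  d=-]
6: R B0 -> L0 hit  d=D]
7: W B2 -> L0 miss wb->B0  d=D]
8: W B2 -> L0 hit  d=D]
9: R B2 -> L0 hit  d=D]
10: R B3 -> L1 miss  d=-]

DIRTY = [2]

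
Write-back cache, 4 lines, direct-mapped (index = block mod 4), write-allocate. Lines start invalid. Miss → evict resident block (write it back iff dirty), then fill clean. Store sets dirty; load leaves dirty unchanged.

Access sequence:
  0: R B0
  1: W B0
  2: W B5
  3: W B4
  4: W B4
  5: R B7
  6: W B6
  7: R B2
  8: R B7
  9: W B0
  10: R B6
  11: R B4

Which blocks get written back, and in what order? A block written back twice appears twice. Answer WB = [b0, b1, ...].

0: R B0 -> L0 miss  d=-]
1: W B0 -> L0 hit  d=D]
2: W B5 -> L1 miss  d=D]
3: W B4 -> L0 miss wb->B0  d=D]
4: W B4 -> L0 hit  d=D]
5: R B7 -> L3 miss  d=-]
6: W B6 -> L2 miss  d=D]
7: R B2 -> L2 miss wb->B6  d=-]
8: R B7 -> L3 hit  d=-]
9: W B0 -> L0 miss wb->B4  d=D]
10: R B6 -> L2 miss  d=-]
11: R B4 -> L0 miss wb->B0  d=-]

WB = [0, 6, 4, 0]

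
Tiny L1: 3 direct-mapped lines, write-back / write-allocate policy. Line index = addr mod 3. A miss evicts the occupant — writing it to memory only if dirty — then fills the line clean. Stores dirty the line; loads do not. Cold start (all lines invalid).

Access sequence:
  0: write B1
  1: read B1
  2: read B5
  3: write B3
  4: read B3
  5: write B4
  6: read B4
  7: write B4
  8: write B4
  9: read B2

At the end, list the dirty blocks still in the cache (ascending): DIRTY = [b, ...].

DIRTY = [3, 4]

0: W B1 -> L1 miss  d=D]
1: R B1 -> L1 hit  d=D]
2: R B5 -> L2 miss  d=-]
3: W B3 -> L0 miss  d=D]
4: R B3 -> L0 hit  d=D]
5: W B4 -> L1 miss wb->B1  d=D]
6: R B4 -> L1 hit  d=D]
7: W B4 -> L1 hit  d=D]
8: W B4 -> L1 hit  d=D]
9: R B2 -> L2 miss  d=-]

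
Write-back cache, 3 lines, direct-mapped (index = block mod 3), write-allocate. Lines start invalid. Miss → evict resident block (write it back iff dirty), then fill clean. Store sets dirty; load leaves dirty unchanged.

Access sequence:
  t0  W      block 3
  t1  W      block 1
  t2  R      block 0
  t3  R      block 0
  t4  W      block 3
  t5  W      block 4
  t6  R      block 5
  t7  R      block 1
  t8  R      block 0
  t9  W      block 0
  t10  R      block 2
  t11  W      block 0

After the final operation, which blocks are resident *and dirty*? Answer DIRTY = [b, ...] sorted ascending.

DIRTY = [0]

0: W B3 -> L0 miss  d=D]
1: W B1 -> L1 miss  d=D]
2: R B0 -> L0 miss wb->B3  d=-]
3: R B0 -> L0 hit  d=-]
4: W B3 -> L0 miss  d=D]
5: W B4 -> L1 miss wb->B1  d=D]
6: R B5 -> L2 miss  d=-]
7: R B1 -> L1 miss wb->B4  d=-]
8: R B0 -> L0 miss wb->B3  d=-]
9: W B0 -> L0 hit  d=D]
10: R B2 -> L2 miss  d=-]
11: W B0 -> L0 hit  d=D]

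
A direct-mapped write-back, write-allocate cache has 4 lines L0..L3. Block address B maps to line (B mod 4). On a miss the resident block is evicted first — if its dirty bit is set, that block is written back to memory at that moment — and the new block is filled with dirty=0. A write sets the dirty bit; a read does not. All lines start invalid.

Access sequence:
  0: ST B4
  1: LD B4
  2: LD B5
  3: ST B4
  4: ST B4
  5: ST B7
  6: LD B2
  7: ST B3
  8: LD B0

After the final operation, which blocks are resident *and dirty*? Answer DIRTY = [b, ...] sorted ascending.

DIRTY = [3]

0: W B4 -> L0 miss  d=D]
1: R B4 -> L0 hit  d=D]
2: R B5 -> L1 miss  d=-]
3: W B4 -> L0 hit  d=D]
4: W B4 -> L0 hit  d=D]
5: W B7 -> L3 miss  d=D]
6: R B2 -> L2 miss  d=-]
7: W B3 -> L3 miss wb->B7  d=D]
8: R B0 -> L0 miss wb->B4  d=-]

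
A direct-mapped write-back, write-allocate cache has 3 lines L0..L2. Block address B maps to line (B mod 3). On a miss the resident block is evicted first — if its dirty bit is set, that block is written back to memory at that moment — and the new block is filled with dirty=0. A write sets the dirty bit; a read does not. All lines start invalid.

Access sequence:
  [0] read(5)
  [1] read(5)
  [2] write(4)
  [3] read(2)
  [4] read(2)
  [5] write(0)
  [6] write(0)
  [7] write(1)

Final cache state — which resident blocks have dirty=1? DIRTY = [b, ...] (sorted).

DIRTY = [0, 1]

0: R B5 -> L2 miss  d=-]
1: R B5 -> L2 hit  d=-]
2: W B4 -> L1 miss  d=D]
3: R B2 -> L2 miss  d=-]
4: R B2 -> L2 hit  d=-]
5: W B0 -> L0 miss  d=D]
6: W B0 -> L0 hit  d=D]
7: W B1 -> L1 miss wb->B4  d=D]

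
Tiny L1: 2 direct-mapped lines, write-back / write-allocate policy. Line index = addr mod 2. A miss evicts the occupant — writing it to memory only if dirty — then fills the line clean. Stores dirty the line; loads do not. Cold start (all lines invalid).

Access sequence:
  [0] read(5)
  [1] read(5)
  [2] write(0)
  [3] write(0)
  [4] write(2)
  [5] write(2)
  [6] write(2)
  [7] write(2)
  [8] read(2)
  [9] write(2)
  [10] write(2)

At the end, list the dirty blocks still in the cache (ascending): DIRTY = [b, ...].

0: R B5 → L1 miss [-]
1: R B5 → L1 hit [-]
2: W B0 → L0 miss [D]
3: W B0 → L0 hit [D]
4: W B2 → L0 miss wb→B0 [D]
5: W B2 → L0 hit [D]
6: W B2 → L0 hit [D]
7: W B2 → L0 hit [D]
8: R B2 → L0 hit [D]
9: W B2 → L0 hit [D]
10: W B2 → L0 hit [D]

DIRTY = [2]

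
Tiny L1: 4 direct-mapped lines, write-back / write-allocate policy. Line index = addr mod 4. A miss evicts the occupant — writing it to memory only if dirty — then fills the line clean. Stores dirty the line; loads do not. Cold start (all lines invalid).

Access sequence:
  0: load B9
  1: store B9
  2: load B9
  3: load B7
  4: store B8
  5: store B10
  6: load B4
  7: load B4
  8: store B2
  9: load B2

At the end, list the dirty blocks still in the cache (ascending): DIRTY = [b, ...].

DIRTY = [2, 9]

  0 | R B9 → L1 miss [-]
  1 | W B9 → L1 hit [D]
  2 | R B9 → L1 hit [D]
  3 | R B7 → L3 miss [-]
  4 | W B8 → L0 miss [D]
  5 | W B10 → L2 miss [D]
  6 | R B4 → L0 miss wb→B8 [-]
  7 | R B4 → L0 hit [-]
  8 | W B2 → L2 miss wb→B10 [D]
  9 | R B2 → L2 hit [D]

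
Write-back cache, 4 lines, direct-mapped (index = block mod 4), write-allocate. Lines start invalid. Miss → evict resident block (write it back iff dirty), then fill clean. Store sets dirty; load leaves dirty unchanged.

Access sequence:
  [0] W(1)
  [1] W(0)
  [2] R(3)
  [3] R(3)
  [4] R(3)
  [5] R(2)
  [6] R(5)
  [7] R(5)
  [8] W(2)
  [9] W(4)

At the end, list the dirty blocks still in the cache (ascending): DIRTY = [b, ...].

DIRTY = [2, 4]

0: W B1 -> L1 miss  d=D]
1: W B0 -> L0 miss  d=D]
2: R B3 -> L3 miss  d=-]
3: R B3 -> L3 hit  d=-]
4: R B3 -> L3 hit  d=-]
5: R B2 -> L2 miss  d=-]
6: R B5 -> L1 miss wb->B1  d=-]
7: R B5 -> L1 hit  d=-]
8: W B2 -> L2 hit  d=D]
9: W B4 -> L0 miss wb->B0  d=D]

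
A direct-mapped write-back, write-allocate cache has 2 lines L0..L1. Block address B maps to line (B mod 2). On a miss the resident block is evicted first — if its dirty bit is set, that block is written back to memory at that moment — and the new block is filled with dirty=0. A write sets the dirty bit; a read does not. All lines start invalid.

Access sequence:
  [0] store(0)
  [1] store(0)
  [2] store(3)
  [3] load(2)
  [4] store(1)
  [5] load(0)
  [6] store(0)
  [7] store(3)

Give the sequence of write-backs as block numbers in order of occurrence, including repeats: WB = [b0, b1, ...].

0: W B0 -> L0 miss  d=D]
1: W B0 -> L0 hit  d=D]
2: W B3 -> L1 miss  d=D]
3: R B2 -> L0 miss wb->B0  d=-]
4: W B1 -> L1 miss wb->B3  d=D]
5: R B0 -> L0 miss  d=-]
6: W B0 -> L0 hit  d=D]
7: W B3 -> L1 miss wb->B1  d=D]

WB = [0, 3, 1]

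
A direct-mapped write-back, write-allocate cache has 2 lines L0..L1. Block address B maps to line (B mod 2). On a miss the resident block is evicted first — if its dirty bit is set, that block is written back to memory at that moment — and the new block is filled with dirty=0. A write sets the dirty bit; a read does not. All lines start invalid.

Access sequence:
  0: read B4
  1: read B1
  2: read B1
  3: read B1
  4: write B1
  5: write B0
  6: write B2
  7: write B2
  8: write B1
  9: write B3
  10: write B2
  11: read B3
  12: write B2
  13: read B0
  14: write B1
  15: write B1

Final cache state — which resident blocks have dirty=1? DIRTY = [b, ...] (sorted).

0: R B4 → L0 miss [-]
1: R B1 → L1 miss [-]
2: R B1 → L1 hit [-]
3: R B1 → L1 hit [-]
4: W B1 → L1 hit [D]
5: W B0 → L0 miss [D]
6: W B2 → L0 miss wb→B0 [D]
7: W B2 → L0 hit [D]
8: W B1 → L1 hit [D]
9: W B3 → L1 miss wb→B1 [D]
10: W B2 → L0 hit [D]
11: R B3 → L1 hit [D]
12: W B2 → L0 hit [D]
13: R B0 → L0 miss wb→B2 [-]
14: W B1 → L1 miss wb→B3 [D]
15: W B1 → L1 hit [D]

DIRTY = [1]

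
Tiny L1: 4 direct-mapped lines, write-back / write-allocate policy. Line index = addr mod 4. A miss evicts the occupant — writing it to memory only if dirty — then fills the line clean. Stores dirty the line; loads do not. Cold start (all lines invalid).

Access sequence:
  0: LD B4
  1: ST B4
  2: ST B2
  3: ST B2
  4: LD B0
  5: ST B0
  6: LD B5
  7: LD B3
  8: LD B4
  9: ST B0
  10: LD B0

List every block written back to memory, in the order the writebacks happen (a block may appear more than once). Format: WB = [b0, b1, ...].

0: R B4 -> L0 miss  d=-]
1: W B4 -> L0 hit  d=D]
2: W B2 -> L2 miss  d=D]
3: W B2 -> L2 hit  d=D]
4: R B0 -> L0 miss wb->B4  d=-]
5: W B0 -> L0 hit  d=D]
6: R B5 -> L1 miss  d=-]
7: R B3 -> L3 miss  d=-]
8: R B4 -> L0 miss wb->B0  d=-]
9: W B0 -> L0 miss  d=D]
10: R B0 -> L0 hit  d=D]

WB = [4, 0]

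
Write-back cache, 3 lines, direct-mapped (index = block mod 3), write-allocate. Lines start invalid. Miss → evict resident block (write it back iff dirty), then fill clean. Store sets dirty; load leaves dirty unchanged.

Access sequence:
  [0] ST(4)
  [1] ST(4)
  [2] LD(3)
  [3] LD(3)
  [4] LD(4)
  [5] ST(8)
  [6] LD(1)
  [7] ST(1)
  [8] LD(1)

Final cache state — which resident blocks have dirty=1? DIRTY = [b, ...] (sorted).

0: W B4 -> L1 miss  d=D]
1: W B4 -> L1 hit  d=D]
2: R B3 -> L0 miss  d=-]
3: R B3 -> L0 hit  d=-]
4: R B4 -> L1 hit  d=D]
5: W B8 -> L2 miss  d=D]
6: R B1 -> L1 miss wb->B4  d=-]
7: W B1 -> L1 hit  d=D]
8: R B1 -> L1 hit  d=D]

DIRTY = [1, 8]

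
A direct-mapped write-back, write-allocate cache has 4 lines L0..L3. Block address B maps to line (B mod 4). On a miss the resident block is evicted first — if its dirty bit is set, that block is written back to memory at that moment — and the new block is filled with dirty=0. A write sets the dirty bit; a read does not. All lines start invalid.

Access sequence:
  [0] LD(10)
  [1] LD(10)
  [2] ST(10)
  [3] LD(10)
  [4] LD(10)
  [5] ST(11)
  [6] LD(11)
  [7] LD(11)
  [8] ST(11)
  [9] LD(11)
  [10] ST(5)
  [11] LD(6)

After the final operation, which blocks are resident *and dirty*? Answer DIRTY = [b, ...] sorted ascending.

DIRTY = [5, 11]

0: R B10 → L2 miss [-]
1: R B10 → L2 hit [-]
2: W B10 → L2 hit [D]
3: R B10 → L2 hit [D]
4: R B10 → L2 hit [D]
5: W B11 → L3 miss [D]
6: R B11 → L3 hit [D]
7: R B11 → L3 hit [D]
8: W B11 → L3 hit [D]
9: R B11 → L3 hit [D]
10: W B5 → L1 miss [D]
11: R B6 → L2 miss wb→B10 [-]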